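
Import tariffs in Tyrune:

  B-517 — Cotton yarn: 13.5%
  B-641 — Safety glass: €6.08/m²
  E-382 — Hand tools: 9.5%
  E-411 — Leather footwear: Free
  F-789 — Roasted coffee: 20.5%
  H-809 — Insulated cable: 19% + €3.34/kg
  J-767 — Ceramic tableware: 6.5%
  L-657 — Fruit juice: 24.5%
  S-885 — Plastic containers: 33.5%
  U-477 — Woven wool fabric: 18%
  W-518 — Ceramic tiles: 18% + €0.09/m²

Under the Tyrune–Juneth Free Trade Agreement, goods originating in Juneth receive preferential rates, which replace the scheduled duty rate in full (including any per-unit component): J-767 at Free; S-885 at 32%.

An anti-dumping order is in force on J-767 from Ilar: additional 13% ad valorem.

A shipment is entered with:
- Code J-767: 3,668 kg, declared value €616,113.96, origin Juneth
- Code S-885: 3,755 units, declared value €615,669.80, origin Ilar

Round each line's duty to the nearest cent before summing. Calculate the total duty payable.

Line 1 (J-767, Juneth, 3,668 kg, €616,113.96):
Base rate for J-767 is 6.5%.
Origin Juneth qualifies under the Tyrune–Juneth agreement and J-767 is covered: preferential rate Free applies instead.
The additional-duty order on J-767 targets Ilar, not Juneth; it does not apply.
Duty = €616,113.96 × 0% = €0.00.
Line 2 (S-885, Ilar, 3,755 units, €615,669.80):
Base rate for S-885 is 33.5%.
S-885 has an FTA preferential rate, but origin Ilar is not Juneth; base rate stands.
Duty = €615,669.80 × 33.5% = €206,249.38.
Total = €0.00 + €206,249.38 = €206,249.38.

€206,249.38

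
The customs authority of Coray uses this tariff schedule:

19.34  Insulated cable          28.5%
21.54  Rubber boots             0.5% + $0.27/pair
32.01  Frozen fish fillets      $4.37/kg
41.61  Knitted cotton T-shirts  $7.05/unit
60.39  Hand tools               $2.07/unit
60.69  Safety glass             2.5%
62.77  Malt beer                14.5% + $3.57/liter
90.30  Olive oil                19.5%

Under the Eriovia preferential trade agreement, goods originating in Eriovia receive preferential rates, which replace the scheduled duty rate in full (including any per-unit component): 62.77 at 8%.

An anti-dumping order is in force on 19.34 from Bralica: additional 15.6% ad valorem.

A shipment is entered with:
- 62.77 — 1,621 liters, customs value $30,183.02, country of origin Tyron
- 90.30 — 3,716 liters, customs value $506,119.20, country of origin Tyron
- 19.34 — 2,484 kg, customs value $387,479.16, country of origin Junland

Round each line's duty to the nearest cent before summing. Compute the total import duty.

$219,288.31

Line 1 (62.77, Tyron, 1,621 liters, $30,183.02):
Base rate for 62.77 is 14.5% + $3.57/liter.
62.77 has an FTA preferential rate, but origin Tyron is not Eriovia; base rate stands.
Duty = $30,183.02 × 14.5% + 1,621 × $3.57 = $10,163.51.
Line 2 (90.30, Tyron, 3,716 liters, $506,119.20):
Base rate for 90.30 is 19.5%.
Duty = $506,119.20 × 19.5% = $98,693.24.
Line 3 (19.34, Junland, 2,484 kg, $387,479.16):
Base rate for 19.34 is 28.5%.
The additional-duty order on 19.34 targets Bralica, not Junland; it does not apply.
Duty = $387,479.16 × 28.5% = $110,431.56.
Total = $10,163.51 + $98,693.24 + $110,431.56 = $219,288.31.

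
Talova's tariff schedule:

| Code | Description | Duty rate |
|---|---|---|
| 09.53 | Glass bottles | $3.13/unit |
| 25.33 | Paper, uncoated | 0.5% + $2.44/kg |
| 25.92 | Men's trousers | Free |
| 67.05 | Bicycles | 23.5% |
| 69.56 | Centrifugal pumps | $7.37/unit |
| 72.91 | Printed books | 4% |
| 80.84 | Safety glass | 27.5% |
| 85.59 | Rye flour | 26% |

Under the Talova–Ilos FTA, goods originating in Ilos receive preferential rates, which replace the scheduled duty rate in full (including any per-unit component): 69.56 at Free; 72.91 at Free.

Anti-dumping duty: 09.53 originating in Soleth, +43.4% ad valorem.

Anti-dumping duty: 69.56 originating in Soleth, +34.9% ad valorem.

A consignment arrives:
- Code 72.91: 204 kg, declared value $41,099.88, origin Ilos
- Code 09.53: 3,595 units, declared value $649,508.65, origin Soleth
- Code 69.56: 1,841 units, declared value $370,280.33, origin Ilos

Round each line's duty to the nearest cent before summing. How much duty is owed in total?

$293,139.10

Line 1 (72.91, Ilos, 204 kg, $41,099.88):
Base rate for 72.91 is 4%.
Origin Ilos qualifies under the Talova–Ilos agreement and 72.91 is covered: preferential rate Free applies instead.
Duty = $41,099.88 × 0% = $0.00.
Line 2 (09.53, Soleth, 3,595 units, $649,508.65):
Base rate for 09.53 is $3.13/unit.
Additional duty on 09.53 from Soleth: +43.4% ad valorem. Applied ad valorem rate = 43.4%.
Duty = $649,508.65 × 43.4% + 3,595 × $3.13 = $293,139.10.
Line 3 (69.56, Ilos, 1,841 units, $370,280.33):
Base rate for 69.56 is $7.37/unit.
Origin Ilos qualifies under the Talova–Ilos agreement and 69.56 is covered: preferential rate Free applies instead.
The additional-duty order on 69.56 targets Soleth, not Ilos; it does not apply.
Duty = $370,280.33 × 0% = $0.00.
Total = $0.00 + $293,139.10 + $0.00 = $293,139.10.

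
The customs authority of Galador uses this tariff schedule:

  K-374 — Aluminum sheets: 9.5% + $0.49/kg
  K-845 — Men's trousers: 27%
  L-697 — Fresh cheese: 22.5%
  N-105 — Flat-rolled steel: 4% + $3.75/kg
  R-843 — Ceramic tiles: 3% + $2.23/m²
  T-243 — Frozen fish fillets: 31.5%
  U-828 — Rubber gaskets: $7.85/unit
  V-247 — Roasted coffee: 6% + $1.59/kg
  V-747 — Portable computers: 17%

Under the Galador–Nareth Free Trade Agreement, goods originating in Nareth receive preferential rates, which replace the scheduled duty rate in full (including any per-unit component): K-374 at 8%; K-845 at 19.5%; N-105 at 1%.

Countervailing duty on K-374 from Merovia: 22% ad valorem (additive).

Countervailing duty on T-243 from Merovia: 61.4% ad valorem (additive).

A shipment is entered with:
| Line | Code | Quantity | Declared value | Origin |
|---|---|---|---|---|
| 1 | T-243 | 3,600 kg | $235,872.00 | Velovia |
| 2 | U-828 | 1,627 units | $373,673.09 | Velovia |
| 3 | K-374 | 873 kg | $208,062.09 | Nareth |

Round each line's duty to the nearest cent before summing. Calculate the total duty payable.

Line 1 (T-243, Velovia, 3,600 kg, $235,872.00):
Base rate for T-243 is 31.5%.
The additional-duty order on T-243 targets Merovia, not Velovia; it does not apply.
Duty = $235,872.00 × 31.5% = $74,299.68.
Line 2 (U-828, Velovia, 1,627 units, $373,673.09):
Base rate for U-828 is $7.85/unit.
Duty = 1,627 × $7.85 = $12,771.95.
Line 3 (K-374, Nareth, 873 kg, $208,062.09):
Base rate for K-374 is 9.5% + $0.49/kg.
Origin Nareth qualifies under the Galador–Nareth agreement and K-374 is covered: preferential rate 8% applies instead.
The additional-duty order on K-374 targets Merovia, not Nareth; it does not apply.
Duty = $208,062.09 × 8% = $16,644.97.
Total = $74,299.68 + $12,771.95 + $16,644.97 = $103,716.60.

$103,716.60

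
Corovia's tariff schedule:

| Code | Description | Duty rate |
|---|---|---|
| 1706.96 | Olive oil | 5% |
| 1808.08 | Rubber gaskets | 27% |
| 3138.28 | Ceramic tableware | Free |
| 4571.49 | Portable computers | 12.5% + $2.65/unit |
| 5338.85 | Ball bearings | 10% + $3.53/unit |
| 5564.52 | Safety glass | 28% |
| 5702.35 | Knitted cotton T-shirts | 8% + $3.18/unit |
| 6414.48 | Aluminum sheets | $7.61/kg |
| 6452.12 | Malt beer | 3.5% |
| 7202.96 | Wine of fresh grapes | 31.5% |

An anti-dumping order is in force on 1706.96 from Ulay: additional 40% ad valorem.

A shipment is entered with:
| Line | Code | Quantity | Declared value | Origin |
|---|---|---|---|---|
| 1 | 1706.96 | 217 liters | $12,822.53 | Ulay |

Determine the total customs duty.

$5,770.14

Line 1 (1706.96, Ulay, 217 liters, $12,822.53):
Base rate for 1706.96 is 5%.
Additional duty on 1706.96 from Ulay: +40%. Applied ad valorem rate: 5% + 40% = 45%.
Duty = $12,822.53 × 45% = $5,770.14.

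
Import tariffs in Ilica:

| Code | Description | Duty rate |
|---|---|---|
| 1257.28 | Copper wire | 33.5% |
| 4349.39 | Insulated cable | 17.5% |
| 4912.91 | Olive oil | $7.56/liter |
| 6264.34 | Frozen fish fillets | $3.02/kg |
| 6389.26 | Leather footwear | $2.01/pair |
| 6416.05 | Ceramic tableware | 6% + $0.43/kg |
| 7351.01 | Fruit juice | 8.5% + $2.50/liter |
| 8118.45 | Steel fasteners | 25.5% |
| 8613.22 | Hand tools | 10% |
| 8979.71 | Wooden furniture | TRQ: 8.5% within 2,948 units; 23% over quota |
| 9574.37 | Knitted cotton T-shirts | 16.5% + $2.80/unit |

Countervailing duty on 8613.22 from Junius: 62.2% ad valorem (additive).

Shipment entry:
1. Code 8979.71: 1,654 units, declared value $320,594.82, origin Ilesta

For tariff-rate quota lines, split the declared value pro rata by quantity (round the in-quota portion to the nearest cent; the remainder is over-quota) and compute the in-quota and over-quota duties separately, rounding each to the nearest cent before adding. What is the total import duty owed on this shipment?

Line 1 (8979.71, Ilesta, 1,654 units, $320,594.82):
Code 8979.71 is under a tariff-rate quota (threshold 2,948 units). Quantity 1,654 units is within the quota, so the in-quota rate 8.5% applies to the full value.
Duty = $320,594.82 × 8.5% = $27,250.56.

$27,250.56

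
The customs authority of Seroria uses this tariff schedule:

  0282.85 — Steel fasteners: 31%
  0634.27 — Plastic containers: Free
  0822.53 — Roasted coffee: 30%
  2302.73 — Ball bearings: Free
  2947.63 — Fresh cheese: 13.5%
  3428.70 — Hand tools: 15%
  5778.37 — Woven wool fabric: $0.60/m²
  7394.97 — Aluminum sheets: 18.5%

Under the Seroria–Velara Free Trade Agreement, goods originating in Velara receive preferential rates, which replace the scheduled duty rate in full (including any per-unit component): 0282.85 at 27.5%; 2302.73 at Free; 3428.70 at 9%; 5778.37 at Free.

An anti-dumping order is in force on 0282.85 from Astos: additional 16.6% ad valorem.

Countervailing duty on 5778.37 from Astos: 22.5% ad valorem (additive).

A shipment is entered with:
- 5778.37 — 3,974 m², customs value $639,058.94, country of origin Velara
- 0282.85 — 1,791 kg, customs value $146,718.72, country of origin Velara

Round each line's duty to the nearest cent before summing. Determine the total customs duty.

$40,347.65

Line 1 (5778.37, Velara, 3,974 m², $639,058.94):
Base rate for 5778.37 is $0.60/m².
Origin Velara qualifies under the Seroria–Velara agreement and 5778.37 is covered: preferential rate Free applies instead.
The additional-duty order on 5778.37 targets Astos, not Velara; it does not apply.
Duty = $639,058.94 × 0% = $0.00.
Line 2 (0282.85, Velara, 1,791 kg, $146,718.72):
Base rate for 0282.85 is 31%.
Origin Velara qualifies under the Seroria–Velara agreement and 0282.85 is covered: preferential rate 27.5% applies instead.
The additional-duty order on 0282.85 targets Astos, not Velara; it does not apply.
Duty = $146,718.72 × 27.5% = $40,347.65.
Total = $0.00 + $40,347.65 = $40,347.65.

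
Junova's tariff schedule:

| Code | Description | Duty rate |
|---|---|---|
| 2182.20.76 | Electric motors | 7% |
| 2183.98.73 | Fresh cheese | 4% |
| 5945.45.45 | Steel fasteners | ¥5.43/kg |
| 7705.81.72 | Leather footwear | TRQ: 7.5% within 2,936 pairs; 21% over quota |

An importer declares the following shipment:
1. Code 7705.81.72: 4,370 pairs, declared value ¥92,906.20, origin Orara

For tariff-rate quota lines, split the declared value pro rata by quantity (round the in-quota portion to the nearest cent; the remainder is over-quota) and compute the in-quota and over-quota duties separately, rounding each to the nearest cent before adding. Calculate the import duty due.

Line 1 (7705.81.72, Orara, 4,370 pairs, ¥92,906.20):
Code 7705.81.72 is under a tariff-rate quota (threshold 2,936 pairs). In-quota: 2,936 pairs at 7.5%; over-quota: 1,434 pairs at 21%.
Pro-rata value split: in-quota = ¥92,906.20 × 2,936/4,370 = ¥62,419.36; over-quota = ¥92,906.20 − ¥62,419.36 = ¥30,486.84.
In-quota duty = ¥62,419.36 × 7.5% = ¥4,681.45. Over-quota duty = ¥30,486.84 × 21% = ¥6,402.24.
Line duty = ¥4,681.45 + ¥6,402.24 = ¥11,083.69.

¥11,083.69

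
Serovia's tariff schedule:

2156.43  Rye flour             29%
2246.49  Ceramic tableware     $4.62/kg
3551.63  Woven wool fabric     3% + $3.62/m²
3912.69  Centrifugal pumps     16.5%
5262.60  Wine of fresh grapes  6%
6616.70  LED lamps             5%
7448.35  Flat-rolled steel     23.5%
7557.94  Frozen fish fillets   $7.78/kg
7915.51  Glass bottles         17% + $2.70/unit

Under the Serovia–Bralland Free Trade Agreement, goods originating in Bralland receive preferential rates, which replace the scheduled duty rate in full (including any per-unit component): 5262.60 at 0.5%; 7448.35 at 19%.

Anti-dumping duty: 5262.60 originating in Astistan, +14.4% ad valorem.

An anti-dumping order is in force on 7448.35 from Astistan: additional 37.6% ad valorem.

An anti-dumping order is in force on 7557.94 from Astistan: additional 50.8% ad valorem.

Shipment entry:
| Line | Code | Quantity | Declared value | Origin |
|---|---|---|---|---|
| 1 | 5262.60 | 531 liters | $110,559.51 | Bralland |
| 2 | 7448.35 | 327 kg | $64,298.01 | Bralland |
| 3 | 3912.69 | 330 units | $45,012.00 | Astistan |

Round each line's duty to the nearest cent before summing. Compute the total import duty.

Line 1 (5262.60, Bralland, 531 liters, $110,559.51):
Base rate for 5262.60 is 6%.
Origin Bralland qualifies under the Serovia–Bralland agreement and 5262.60 is covered: preferential rate 0.5% applies instead.
The additional-duty order on 5262.60 targets Astistan, not Bralland; it does not apply.
Duty = $110,559.51 × 0.5% = $552.80.
Line 2 (7448.35, Bralland, 327 kg, $64,298.01):
Base rate for 7448.35 is 23.5%.
Origin Bralland qualifies under the Serovia–Bralland agreement and 7448.35 is covered: preferential rate 19% applies instead.
The additional-duty order on 7448.35 targets Astistan, not Bralland; it does not apply.
Duty = $64,298.01 × 19% = $12,216.62.
Line 3 (3912.69, Astistan, 330 units, $45,012.00):
Base rate for 3912.69 is 16.5%.
Duty = $45,012.00 × 16.5% = $7,426.98.
Total = $552.80 + $12,216.62 + $7,426.98 = $20,196.40.

$20,196.40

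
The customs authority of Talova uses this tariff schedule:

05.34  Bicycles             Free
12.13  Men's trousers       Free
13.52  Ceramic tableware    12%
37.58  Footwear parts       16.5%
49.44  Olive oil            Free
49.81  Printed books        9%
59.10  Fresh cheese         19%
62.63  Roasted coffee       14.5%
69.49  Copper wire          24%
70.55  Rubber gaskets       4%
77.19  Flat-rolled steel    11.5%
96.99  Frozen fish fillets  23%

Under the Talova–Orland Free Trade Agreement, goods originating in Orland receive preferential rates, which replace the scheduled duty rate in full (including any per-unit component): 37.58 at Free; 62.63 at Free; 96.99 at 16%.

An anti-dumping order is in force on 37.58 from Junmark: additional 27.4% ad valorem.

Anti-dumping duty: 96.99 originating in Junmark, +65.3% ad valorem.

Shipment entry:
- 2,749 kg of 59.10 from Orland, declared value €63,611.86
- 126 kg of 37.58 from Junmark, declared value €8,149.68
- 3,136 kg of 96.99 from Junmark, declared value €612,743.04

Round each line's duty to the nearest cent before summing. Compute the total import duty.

€556,716.06

Line 1 (59.10, Orland, 2,749 kg, €63,611.86):
Base rate for 59.10 is 19%.
Origin Orland is the FTA partner but 59.10 is not on the preference list; base rate stands.
Duty = €63,611.86 × 19% = €12,086.25.
Line 2 (37.58, Junmark, 126 kg, €8,149.68):
Base rate for 37.58 is 16.5%.
37.58 has an FTA preferential rate, but origin Junmark is not Orland; base rate stands.
Additional duty on 37.58 from Junmark: +27.4%. Applied ad valorem rate: 16.5% + 27.4% = 43.9%.
Duty = €8,149.68 × 43.9% = €3,577.71.
Line 3 (96.99, Junmark, 3,136 kg, €612,743.04):
Base rate for 96.99 is 23%.
96.99 has an FTA preferential rate, but origin Junmark is not Orland; base rate stands.
Additional duty on 96.99 from Junmark: +65.3%. Applied ad valorem rate: 23% + 65.3% = 88.3%.
Duty = €612,743.04 × 88.3% = €541,052.10.
Total = €12,086.25 + €3,577.71 + €541,052.10 = €556,716.06.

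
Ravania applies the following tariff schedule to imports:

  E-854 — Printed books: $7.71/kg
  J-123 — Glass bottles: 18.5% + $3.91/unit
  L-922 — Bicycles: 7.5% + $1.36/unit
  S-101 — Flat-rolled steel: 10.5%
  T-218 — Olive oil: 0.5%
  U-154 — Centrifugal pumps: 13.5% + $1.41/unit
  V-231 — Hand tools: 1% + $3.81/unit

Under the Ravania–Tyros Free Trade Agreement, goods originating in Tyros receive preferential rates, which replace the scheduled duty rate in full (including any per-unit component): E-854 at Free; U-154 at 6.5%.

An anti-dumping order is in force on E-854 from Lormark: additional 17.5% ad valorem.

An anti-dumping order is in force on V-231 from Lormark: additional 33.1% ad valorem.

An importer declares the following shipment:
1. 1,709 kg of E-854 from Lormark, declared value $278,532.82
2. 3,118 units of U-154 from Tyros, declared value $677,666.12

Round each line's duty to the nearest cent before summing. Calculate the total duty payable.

$105,967.93

Line 1 (E-854, Lormark, 1,709 kg, $278,532.82):
Base rate for E-854 is $7.71/kg.
E-854 has an FTA preferential rate, but origin Lormark is not Tyros; base rate stands.
Additional duty on E-854 from Lormark: +17.5% ad valorem. Applied ad valorem rate = 17.5%.
Duty = $278,532.82 × 17.5% + 1,709 × $7.71 = $61,919.63.
Line 2 (U-154, Tyros, 3,118 units, $677,666.12):
Base rate for U-154 is 13.5% + $1.41/unit.
Origin Tyros qualifies under the Ravania–Tyros agreement and U-154 is covered: preferential rate 6.5% applies instead.
Duty = $677,666.12 × 6.5% = $44,048.30.
Total = $61,919.63 + $44,048.30 = $105,967.93.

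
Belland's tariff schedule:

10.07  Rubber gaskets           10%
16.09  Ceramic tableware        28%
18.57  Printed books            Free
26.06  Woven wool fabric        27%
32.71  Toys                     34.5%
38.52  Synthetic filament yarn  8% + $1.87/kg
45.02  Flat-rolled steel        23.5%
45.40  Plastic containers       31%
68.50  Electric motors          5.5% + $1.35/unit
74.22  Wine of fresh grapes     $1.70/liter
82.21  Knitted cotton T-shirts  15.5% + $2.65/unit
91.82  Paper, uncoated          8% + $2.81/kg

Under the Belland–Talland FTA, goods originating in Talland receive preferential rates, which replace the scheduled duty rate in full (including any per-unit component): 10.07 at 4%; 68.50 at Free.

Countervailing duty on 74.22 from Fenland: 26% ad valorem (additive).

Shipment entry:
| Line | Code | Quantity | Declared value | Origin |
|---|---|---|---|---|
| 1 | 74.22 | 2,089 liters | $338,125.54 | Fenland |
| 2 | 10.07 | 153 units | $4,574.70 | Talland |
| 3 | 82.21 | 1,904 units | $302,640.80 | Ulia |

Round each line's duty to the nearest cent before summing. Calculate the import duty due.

Line 1 (74.22, Fenland, 2,089 liters, $338,125.54):
Base rate for 74.22 is $1.70/liter.
Additional duty on 74.22 from Fenland: +26% ad valorem. Applied ad valorem rate = 26%.
Duty = $338,125.54 × 26% + 2,089 × $1.70 = $91,463.94.
Line 2 (10.07, Talland, 153 units, $4,574.70):
Base rate for 10.07 is 10%.
Origin Talland qualifies under the Belland–Talland agreement and 10.07 is covered: preferential rate 4% applies instead.
Duty = $4,574.70 × 4% = $182.99.
Line 3 (82.21, Ulia, 1,904 units, $302,640.80):
Base rate for 82.21 is 15.5% + $2.65/unit.
Duty = $302,640.80 × 15.5% + 1,904 × $2.65 = $51,954.92.
Total = $91,463.94 + $182.99 + $51,954.92 = $143,601.85.

$143,601.85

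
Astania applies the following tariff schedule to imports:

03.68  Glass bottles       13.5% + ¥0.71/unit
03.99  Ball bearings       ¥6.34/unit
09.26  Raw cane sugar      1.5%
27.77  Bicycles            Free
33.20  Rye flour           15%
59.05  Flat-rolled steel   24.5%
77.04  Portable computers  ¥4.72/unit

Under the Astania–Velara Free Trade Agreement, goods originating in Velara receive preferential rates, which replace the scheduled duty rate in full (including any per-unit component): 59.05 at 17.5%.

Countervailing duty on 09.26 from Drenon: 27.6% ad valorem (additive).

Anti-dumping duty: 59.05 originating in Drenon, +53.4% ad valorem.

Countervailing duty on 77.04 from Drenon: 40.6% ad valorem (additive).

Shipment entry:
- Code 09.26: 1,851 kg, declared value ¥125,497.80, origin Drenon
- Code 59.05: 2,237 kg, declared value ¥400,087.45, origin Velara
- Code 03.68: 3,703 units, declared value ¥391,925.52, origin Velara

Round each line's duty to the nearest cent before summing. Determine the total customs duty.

Line 1 (09.26, Drenon, 1,851 kg, ¥125,497.80):
Base rate for 09.26 is 1.5%.
Additional duty on 09.26 from Drenon: +27.6%. Applied ad valorem rate: 1.5% + 27.6% = 29.1%.
Duty = ¥125,497.80 × 29.1% = ¥36,519.86.
Line 2 (59.05, Velara, 2,237 kg, ¥400,087.45):
Base rate for 59.05 is 24.5%.
Origin Velara qualifies under the Astania–Velara agreement and 59.05 is covered: preferential rate 17.5% applies instead.
The additional-duty order on 59.05 targets Drenon, not Velara; it does not apply.
Duty = ¥400,087.45 × 17.5% = ¥70,015.30.
Line 3 (03.68, Velara, 3,703 units, ¥391,925.52):
Base rate for 03.68 is 13.5% + ¥0.71/unit.
Origin Velara is the FTA partner but 03.68 is not on the preference list; base rate stands.
Duty = ¥391,925.52 × 13.5% + 3,703 × ¥0.71 = ¥55,539.08.
Total = ¥36,519.86 + ¥70,015.30 + ¥55,539.08 = ¥162,074.24.

¥162,074.24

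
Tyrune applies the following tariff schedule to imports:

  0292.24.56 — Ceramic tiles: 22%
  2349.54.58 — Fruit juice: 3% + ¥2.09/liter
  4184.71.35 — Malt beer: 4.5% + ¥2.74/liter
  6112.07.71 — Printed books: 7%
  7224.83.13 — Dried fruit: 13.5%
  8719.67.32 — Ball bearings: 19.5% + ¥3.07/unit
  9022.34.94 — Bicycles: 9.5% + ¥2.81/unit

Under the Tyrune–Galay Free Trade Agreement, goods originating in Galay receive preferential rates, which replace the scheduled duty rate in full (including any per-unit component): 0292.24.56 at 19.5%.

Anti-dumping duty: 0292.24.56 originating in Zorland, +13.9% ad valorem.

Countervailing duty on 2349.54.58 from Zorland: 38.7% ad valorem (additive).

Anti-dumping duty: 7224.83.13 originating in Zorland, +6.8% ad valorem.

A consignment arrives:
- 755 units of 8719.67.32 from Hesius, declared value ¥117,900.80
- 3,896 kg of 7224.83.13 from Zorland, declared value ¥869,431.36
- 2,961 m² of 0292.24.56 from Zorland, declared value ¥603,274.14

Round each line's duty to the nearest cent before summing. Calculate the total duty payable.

¥418,378.50

Line 1 (8719.67.32, Hesius, 755 units, ¥117,900.80):
Base rate for 8719.67.32 is 19.5% + ¥3.07/unit.
Duty = ¥117,900.80 × 19.5% + 755 × ¥3.07 = ¥25,308.51.
Line 2 (7224.83.13, Zorland, 3,896 kg, ¥869,431.36):
Base rate for 7224.83.13 is 13.5%.
Additional duty on 7224.83.13 from Zorland: +6.8%. Applied ad valorem rate: 13.5% + 6.8% = 20.3%.
Duty = ¥869,431.36 × 20.3% = ¥176,494.57.
Line 3 (0292.24.56, Zorland, 2,961 m², ¥603,274.14):
Base rate for 0292.24.56 is 22%.
0292.24.56 has an FTA preferential rate, but origin Zorland is not Galay; base rate stands.
Additional duty on 0292.24.56 from Zorland: +13.9%. Applied ad valorem rate: 22% + 13.9% = 35.9%.
Duty = ¥603,274.14 × 35.9% = ¥216,575.42.
Total = ¥25,308.51 + ¥176,494.57 + ¥216,575.42 = ¥418,378.50.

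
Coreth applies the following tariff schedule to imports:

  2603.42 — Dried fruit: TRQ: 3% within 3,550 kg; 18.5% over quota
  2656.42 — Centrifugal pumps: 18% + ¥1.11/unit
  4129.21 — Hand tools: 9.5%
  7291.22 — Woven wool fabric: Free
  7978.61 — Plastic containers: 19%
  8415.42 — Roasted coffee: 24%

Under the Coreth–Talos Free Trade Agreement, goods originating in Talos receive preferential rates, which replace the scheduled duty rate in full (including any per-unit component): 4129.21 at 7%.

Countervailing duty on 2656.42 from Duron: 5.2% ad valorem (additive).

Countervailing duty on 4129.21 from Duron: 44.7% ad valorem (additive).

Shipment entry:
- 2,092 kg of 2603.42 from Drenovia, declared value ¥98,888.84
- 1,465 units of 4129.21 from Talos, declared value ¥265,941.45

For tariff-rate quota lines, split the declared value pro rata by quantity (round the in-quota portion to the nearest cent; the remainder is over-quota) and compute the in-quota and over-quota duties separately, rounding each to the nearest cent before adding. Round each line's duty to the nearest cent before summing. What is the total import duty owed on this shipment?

Line 1 (2603.42, Drenovia, 2,092 kg, ¥98,888.84):
Code 2603.42 is under a tariff-rate quota (threshold 3,550 kg). Quantity 2,092 kg is within the quota, so the in-quota rate 3% applies to the full value.
Duty = ¥98,888.84 × 3% = ¥2,966.67.
Line 2 (4129.21, Talos, 1,465 units, ¥265,941.45):
Base rate for 4129.21 is 9.5%.
Origin Talos qualifies under the Coreth–Talos agreement and 4129.21 is covered: preferential rate 7% applies instead.
The additional-duty order on 4129.21 targets Duron, not Talos; it does not apply.
Duty = ¥265,941.45 × 7% = ¥18,615.90.
Total = ¥2,966.67 + ¥18,615.90 = ¥21,582.57.

¥21,582.57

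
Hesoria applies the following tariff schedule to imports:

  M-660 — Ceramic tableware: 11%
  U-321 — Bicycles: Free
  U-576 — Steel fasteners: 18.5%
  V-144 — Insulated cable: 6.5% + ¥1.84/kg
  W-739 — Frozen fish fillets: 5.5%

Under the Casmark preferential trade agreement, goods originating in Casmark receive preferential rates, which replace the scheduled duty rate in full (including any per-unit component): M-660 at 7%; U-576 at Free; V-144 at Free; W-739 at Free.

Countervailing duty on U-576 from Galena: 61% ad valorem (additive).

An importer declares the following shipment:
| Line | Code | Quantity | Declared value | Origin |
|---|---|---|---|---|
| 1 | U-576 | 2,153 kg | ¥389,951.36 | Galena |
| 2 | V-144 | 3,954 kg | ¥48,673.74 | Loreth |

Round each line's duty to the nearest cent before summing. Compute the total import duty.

¥320,450.48

Line 1 (U-576, Galena, 2,153 kg, ¥389,951.36):
Base rate for U-576 is 18.5%.
U-576 has an FTA preferential rate, but origin Galena is not Casmark; base rate stands.
Additional duty on U-576 from Galena: +61%. Applied ad valorem rate: 18.5% + 61% = 79.5%.
Duty = ¥389,951.36 × 79.5% = ¥310,011.33.
Line 2 (V-144, Loreth, 3,954 kg, ¥48,673.74):
Base rate for V-144 is 6.5% + ¥1.84/kg.
V-144 has an FTA preferential rate, but origin Loreth is not Casmark; base rate stands.
Duty = ¥48,673.74 × 6.5% + 3,954 × ¥1.84 = ¥10,439.15.
Total = ¥310,011.33 + ¥10,439.15 = ¥320,450.48.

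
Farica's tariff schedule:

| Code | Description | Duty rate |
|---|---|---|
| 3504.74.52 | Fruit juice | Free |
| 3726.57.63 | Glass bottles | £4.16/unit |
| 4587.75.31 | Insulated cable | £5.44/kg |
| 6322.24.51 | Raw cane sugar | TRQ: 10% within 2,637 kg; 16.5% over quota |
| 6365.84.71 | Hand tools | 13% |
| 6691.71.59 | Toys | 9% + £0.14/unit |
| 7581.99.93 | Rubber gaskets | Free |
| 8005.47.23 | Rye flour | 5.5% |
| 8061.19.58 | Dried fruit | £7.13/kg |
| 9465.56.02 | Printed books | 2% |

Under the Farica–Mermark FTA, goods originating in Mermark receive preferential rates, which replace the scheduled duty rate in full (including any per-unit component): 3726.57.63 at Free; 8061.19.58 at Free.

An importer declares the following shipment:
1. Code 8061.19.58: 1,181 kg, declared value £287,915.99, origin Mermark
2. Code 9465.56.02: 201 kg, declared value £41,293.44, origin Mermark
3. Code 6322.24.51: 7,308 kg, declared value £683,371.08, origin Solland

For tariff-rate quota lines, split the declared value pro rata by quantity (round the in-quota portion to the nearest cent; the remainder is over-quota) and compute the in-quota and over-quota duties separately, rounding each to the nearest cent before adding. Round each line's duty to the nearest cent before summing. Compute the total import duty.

£97,554.02

Line 1 (8061.19.58, Mermark, 1,181 kg, £287,915.99):
Base rate for 8061.19.58 is £7.13/kg.
Origin Mermark qualifies under the Farica–Mermark agreement and 8061.19.58 is covered: preferential rate Free applies instead.
Duty = £287,915.99 × 0% = £0.00.
Line 2 (9465.56.02, Mermark, 201 kg, £41,293.44):
Base rate for 9465.56.02 is 2%.
Origin Mermark is the FTA partner but 9465.56.02 is not on the preference list; base rate stands.
Duty = £41,293.44 × 2% = £825.87.
Line 3 (6322.24.51, Solland, 7,308 kg, £683,371.08):
Code 6322.24.51 is under a tariff-rate quota (threshold 2,637 kg). In-quota: 2,637 kg at 10%; over-quota: 4,671 kg at 16.5%.
Pro-rata value split: in-quota = £683,371.08 × 2,637/7,308 = £246,585.87; over-quota = £683,371.08 − £246,585.87 = £436,785.21.
In-quota duty = £246,585.87 × 10% = £24,658.59. Over-quota duty = £436,785.21 × 16.5% = £72,069.56.
Line duty = £24,658.59 + £72,069.56 = £96,728.15.
Total = £0.00 + £825.87 + £96,728.15 = £97,554.02.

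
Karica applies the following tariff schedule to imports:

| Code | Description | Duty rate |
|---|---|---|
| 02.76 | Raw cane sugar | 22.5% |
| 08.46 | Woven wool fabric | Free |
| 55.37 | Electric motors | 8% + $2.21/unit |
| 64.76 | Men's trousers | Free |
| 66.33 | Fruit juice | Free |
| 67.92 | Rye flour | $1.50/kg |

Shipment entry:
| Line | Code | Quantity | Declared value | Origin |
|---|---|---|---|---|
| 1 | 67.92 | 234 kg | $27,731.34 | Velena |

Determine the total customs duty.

$351.00

Line 1 (67.92, Velena, 234 kg, $27,731.34):
Base rate for 67.92 is $1.50/kg.
Duty = 234 × $1.50 = $351.00.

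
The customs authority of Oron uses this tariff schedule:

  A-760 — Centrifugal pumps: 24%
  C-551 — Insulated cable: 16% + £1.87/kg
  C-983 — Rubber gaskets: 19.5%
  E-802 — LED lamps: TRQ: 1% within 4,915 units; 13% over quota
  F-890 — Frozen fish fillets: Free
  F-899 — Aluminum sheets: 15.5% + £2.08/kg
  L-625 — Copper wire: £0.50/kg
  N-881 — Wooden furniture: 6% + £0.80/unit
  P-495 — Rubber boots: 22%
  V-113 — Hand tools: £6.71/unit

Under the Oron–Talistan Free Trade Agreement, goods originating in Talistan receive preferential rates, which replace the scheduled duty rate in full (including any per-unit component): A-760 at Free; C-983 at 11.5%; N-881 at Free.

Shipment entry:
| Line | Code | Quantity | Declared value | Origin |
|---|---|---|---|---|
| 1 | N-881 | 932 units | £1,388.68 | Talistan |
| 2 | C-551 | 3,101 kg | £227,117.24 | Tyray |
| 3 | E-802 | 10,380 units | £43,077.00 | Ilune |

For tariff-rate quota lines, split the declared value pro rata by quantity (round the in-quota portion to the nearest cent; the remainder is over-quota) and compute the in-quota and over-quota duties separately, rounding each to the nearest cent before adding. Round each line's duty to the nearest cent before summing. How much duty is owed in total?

£45,289.97

Line 1 (N-881, Talistan, 932 units, £1,388.68):
Base rate for N-881 is 6% + £0.80/unit.
Origin Talistan qualifies under the Oron–Talistan agreement and N-881 is covered: preferential rate Free applies instead.
Duty = £1,388.68 × 0% = £0.00.
Line 2 (C-551, Tyray, 3,101 kg, £227,117.24):
Base rate for C-551 is 16% + £1.87/kg.
Duty = £227,117.24 × 16% + 3,101 × £1.87 = £42,137.63.
Line 3 (E-802, Ilune, 10,380 units, £43,077.00):
Code E-802 is under a tariff-rate quota (threshold 4,915 units). In-quota: 4,915 units at 1%; over-quota: 5,465 units at 13%.
Pro-rata value split: in-quota = £43,077.00 × 4,915/10,380 = £20,397.25; over-quota = £43,077.00 − £20,397.25 = £22,679.75.
In-quota duty = £20,397.25 × 1% = £203.97. Over-quota duty = £22,679.75 × 13% = £2,948.37.
Line duty = £203.97 + £2,948.37 = £3,152.34.
Total = £0.00 + £42,137.63 + £3,152.34 = £45,289.97.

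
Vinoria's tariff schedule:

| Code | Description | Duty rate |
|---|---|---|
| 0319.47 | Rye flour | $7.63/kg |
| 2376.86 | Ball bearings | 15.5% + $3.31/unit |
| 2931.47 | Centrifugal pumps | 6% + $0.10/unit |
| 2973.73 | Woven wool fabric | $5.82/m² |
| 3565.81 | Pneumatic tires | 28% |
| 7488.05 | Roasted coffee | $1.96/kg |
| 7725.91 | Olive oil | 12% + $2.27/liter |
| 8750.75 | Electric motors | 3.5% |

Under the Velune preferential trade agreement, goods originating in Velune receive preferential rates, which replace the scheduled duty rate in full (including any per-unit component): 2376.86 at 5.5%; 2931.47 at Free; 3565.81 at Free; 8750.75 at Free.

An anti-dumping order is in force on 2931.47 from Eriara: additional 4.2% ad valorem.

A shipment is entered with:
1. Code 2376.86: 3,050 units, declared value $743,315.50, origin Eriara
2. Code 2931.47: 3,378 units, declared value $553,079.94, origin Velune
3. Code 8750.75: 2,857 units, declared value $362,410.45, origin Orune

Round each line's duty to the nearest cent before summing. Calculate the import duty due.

$137,993.77

Line 1 (2376.86, Eriara, 3,050 units, $743,315.50):
Base rate for 2376.86 is 15.5% + $3.31/unit.
2376.86 has an FTA preferential rate, but origin Eriara is not Velune; base rate stands.
Duty = $743,315.50 × 15.5% + 3,050 × $3.31 = $125,309.40.
Line 2 (2931.47, Velune, 3,378 units, $553,079.94):
Base rate for 2931.47 is 6% + $0.10/unit.
Origin Velune qualifies under the Vinoria–Velune agreement and 2931.47 is covered: preferential rate Free applies instead.
The additional-duty order on 2931.47 targets Eriara, not Velune; it does not apply.
Duty = $553,079.94 × 0% = $0.00.
Line 3 (8750.75, Orune, 2,857 units, $362,410.45):
Base rate for 8750.75 is 3.5%.
8750.75 has an FTA preferential rate, but origin Orune is not Velune; base rate stands.
Duty = $362,410.45 × 3.5% = $12,684.37.
Total = $125,309.40 + $0.00 + $12,684.37 = $137,993.77.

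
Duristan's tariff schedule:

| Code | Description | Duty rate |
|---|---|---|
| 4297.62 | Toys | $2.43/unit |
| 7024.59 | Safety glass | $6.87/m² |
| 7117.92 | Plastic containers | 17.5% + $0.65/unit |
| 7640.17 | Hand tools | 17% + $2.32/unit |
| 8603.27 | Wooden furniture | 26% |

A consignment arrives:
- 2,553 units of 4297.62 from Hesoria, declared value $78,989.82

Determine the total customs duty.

$6,203.79

Line 1 (4297.62, Hesoria, 2,553 units, $78,989.82):
Base rate for 4297.62 is $2.43/unit.
Duty = 2,553 × $2.43 = $6,203.79.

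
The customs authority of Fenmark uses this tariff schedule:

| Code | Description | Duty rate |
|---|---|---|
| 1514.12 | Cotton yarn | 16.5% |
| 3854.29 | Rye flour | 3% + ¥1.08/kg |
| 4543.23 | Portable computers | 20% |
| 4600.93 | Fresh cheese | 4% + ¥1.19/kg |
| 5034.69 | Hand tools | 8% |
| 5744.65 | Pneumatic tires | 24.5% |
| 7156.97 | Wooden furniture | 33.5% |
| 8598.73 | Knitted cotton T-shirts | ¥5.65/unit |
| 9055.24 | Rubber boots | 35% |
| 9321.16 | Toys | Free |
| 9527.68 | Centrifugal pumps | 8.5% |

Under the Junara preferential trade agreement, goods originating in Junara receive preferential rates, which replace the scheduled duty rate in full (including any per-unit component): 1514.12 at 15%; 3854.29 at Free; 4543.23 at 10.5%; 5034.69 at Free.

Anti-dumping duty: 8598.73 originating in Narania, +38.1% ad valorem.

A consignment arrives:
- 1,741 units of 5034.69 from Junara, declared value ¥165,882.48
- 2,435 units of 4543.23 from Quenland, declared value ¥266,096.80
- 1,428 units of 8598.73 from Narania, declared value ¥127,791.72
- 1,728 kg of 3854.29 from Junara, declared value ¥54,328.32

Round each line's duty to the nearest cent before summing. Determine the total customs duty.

¥109,976.21

Line 1 (5034.69, Junara, 1,741 units, ¥165,882.48):
Base rate for 5034.69 is 8%.
Origin Junara qualifies under the Fenmark–Junara agreement and 5034.69 is covered: preferential rate Free applies instead.
Duty = ¥165,882.48 × 0% = ¥0.00.
Line 2 (4543.23, Quenland, 2,435 units, ¥266,096.80):
Base rate for 4543.23 is 20%.
4543.23 has an FTA preferential rate, but origin Quenland is not Junara; base rate stands.
Duty = ¥266,096.80 × 20% = ¥53,219.36.
Line 3 (8598.73, Narania, 1,428 units, ¥127,791.72):
Base rate for 8598.73 is ¥5.65/unit.
Additional duty on 8598.73 from Narania: +38.1% ad valorem. Applied ad valorem rate = 38.1%.
Duty = ¥127,791.72 × 38.1% + 1,428 × ¥5.65 = ¥56,756.85.
Line 4 (3854.29, Junara, 1,728 kg, ¥54,328.32):
Base rate for 3854.29 is 3% + ¥1.08/kg.
Origin Junara qualifies under the Fenmark–Junara agreement and 3854.29 is covered: preferential rate Free applies instead.
Duty = ¥54,328.32 × 0% = ¥0.00.
Total = ¥0.00 + ¥53,219.36 + ¥56,756.85 + ¥0.00 = ¥109,976.21.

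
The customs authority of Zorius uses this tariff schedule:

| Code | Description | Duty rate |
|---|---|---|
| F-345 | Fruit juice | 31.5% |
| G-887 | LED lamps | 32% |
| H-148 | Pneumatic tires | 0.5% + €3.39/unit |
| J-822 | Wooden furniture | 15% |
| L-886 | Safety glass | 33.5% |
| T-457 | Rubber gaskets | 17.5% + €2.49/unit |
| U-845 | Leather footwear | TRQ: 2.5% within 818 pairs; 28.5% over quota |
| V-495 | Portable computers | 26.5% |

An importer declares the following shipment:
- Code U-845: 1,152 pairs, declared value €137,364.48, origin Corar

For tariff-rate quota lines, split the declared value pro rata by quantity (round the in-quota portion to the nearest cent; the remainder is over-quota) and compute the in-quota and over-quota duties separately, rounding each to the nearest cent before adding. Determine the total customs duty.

Line 1 (U-845, Corar, 1,152 pairs, €137,364.48):
Code U-845 is under a tariff-rate quota (threshold 818 pairs). In-quota: 818 pairs at 2.5%; over-quota: 334 pairs at 28.5%.
Pro-rata value split: in-quota = €137,364.48 × 818/1,152 = €97,538.32; over-quota = €137,364.48 − €97,538.32 = €39,826.16.
In-quota duty = €97,538.32 × 2.5% = €2,438.46. Over-quota duty = €39,826.16 × 28.5% = €11,350.46.
Line duty = €2,438.46 + €11,350.46 = €13,788.92.

€13,788.92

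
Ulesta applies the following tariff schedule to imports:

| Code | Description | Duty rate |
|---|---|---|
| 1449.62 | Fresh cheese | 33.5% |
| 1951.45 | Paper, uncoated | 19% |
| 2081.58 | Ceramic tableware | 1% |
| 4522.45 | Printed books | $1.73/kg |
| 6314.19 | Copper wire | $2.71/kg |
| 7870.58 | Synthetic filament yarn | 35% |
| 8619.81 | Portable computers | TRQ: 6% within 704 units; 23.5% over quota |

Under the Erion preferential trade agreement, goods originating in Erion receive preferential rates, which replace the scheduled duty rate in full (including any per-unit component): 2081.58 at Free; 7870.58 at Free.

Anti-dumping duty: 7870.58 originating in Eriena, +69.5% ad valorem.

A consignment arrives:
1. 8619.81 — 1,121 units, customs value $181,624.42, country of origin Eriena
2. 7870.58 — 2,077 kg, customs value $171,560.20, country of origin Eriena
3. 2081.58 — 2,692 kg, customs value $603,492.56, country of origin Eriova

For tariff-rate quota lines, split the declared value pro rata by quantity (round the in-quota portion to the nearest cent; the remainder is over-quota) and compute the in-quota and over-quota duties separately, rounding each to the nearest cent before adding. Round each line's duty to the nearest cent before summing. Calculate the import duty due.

Line 1 (8619.81, Eriena, 1,121 units, $181,624.42):
Code 8619.81 is under a tariff-rate quota (threshold 704 units). In-quota: 704 units at 6%; over-quota: 417 units at 23.5%.
Pro-rata value split: in-quota = $181,624.42 × 704/1,121 = $114,062.08; over-quota = $181,624.42 − $114,062.08 = $67,562.34.
In-quota duty = $114,062.08 × 6% = $6,843.72. Over-quota duty = $67,562.34 × 23.5% = $15,877.15.
Line duty = $6,843.72 + $15,877.15 = $22,720.87.
Line 2 (7870.58, Eriena, 2,077 kg, $171,560.20):
Base rate for 7870.58 is 35%.
7870.58 has an FTA preferential rate, but origin Eriena is not Erion; base rate stands.
Additional duty on 7870.58 from Eriena: +69.5%. Applied ad valorem rate: 35% + 69.5% = 104.5%.
Duty = $171,560.20 × 104.5% = $179,280.41.
Line 3 (2081.58, Eriova, 2,692 kg, $603,492.56):
Base rate for 2081.58 is 1%.
2081.58 has an FTA preferential rate, but origin Eriova is not Erion; base rate stands.
Duty = $603,492.56 × 1% = $6,034.93.
Total = $22,720.87 + $179,280.41 + $6,034.93 = $208,036.21.

$208,036.21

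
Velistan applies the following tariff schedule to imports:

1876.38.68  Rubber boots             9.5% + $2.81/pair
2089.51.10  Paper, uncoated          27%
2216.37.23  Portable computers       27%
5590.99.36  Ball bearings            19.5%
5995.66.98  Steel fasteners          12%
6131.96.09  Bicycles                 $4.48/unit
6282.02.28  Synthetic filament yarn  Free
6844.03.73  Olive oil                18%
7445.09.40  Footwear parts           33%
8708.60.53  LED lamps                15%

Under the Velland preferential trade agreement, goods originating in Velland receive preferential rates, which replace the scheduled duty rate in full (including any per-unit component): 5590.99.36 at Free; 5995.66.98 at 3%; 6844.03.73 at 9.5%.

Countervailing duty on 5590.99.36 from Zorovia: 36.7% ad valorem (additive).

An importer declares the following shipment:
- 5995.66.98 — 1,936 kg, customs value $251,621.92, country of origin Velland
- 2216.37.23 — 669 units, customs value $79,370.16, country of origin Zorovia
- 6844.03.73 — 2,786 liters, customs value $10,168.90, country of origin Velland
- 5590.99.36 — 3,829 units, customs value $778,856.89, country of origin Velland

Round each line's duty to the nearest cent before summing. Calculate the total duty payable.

$29,944.65

Line 1 (5995.66.98, Velland, 1,936 kg, $251,621.92):
Base rate for 5995.66.98 is 12%.
Origin Velland qualifies under the Velistan–Velland agreement and 5995.66.98 is covered: preferential rate 3% applies instead.
Duty = $251,621.92 × 3% = $7,548.66.
Line 2 (2216.37.23, Zorovia, 669 units, $79,370.16):
Base rate for 2216.37.23 is 27%.
Duty = $79,370.16 × 27% = $21,429.94.
Line 3 (6844.03.73, Velland, 2,786 liters, $10,168.90):
Base rate for 6844.03.73 is 18%.
Origin Velland qualifies under the Velistan–Velland agreement and 6844.03.73 is covered: preferential rate 9.5% applies instead.
Duty = $10,168.90 × 9.5% = $966.05.
Line 4 (5590.99.36, Velland, 3,829 units, $778,856.89):
Base rate for 5590.99.36 is 19.5%.
Origin Velland qualifies under the Velistan–Velland agreement and 5590.99.36 is covered: preferential rate Free applies instead.
The additional-duty order on 5590.99.36 targets Zorovia, not Velland; it does not apply.
Duty = $778,856.89 × 0% = $0.00.
Total = $7,548.66 + $21,429.94 + $966.05 + $0.00 = $29,944.65.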